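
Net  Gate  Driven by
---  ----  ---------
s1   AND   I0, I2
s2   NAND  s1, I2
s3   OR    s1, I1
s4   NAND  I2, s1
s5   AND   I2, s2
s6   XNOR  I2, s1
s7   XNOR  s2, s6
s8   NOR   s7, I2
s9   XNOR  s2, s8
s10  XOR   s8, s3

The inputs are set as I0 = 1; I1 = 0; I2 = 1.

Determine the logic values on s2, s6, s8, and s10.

s2 = 0, s6 = 1, s8 = 0, s10 = 1

s1 = I0 AND I2 = 1 AND 1 = 1
s2 = s1 NAND I2 = 1 NAND 1 = 0
s3 = s1 OR I1 = 1 OR 0 = 1
s6 = I2 XNOR s1 = 1 XNOR 1 = 1
s7 = s2 XNOR s6 = 0 XNOR 1 = 0
s8 = s7 NOR I2 = 0 NOR 1 = 0
s10 = s8 XOR s3 = 0 XOR 1 = 1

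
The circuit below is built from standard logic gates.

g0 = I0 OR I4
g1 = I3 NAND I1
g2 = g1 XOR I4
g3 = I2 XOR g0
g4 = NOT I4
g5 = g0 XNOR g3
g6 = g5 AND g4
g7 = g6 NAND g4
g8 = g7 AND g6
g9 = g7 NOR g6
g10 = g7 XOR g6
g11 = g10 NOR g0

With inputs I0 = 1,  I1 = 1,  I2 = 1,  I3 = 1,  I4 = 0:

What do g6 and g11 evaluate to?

g0 = I0 OR I4 = 1 OR 0 = 1
g3 = I2 XOR g0 = 1 XOR 1 = 0
g4 = NOT I4 = NOT 0 = 1
g5 = g0 XNOR g3 = 1 XNOR 0 = 0
g6 = g5 AND g4 = 0 AND 1 = 0
g7 = g6 NAND g4 = 0 NAND 1 = 1
g10 = g7 XOR g6 = 1 XOR 0 = 1
g11 = g10 NOR g0 = 1 NOR 1 = 0

g6 = 0, g11 = 0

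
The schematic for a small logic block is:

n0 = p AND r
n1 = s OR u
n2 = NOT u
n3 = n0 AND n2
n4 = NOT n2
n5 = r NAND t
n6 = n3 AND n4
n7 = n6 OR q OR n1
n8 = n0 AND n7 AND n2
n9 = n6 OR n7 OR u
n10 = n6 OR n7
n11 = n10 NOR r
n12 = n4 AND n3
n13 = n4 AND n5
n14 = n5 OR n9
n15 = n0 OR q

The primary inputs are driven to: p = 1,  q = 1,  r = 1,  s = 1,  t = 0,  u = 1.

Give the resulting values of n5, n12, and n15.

n5 = 1  n12 = 0  n15 = 1

n0 = p AND r = 1 AND 1 = 1
n2 = NOT u = NOT 1 = 0
n3 = n0 AND n2 = 1 AND 0 = 0
n4 = NOT n2 = NOT 0 = 1
n5 = r NAND t = 1 NAND 0 = 1
n12 = n4 AND n3 = 1 AND 0 = 0
n15 = n0 OR q = 1 OR 1 = 1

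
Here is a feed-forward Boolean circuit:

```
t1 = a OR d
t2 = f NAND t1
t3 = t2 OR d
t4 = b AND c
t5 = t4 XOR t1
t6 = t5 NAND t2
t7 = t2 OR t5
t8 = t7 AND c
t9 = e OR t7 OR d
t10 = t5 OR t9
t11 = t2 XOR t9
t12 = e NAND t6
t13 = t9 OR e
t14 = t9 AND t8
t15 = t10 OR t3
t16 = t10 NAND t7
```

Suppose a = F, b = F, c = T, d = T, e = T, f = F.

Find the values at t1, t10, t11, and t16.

t1 = T, t10 = T, t11 = F, t16 = F

t1 = a OR d = F OR T = T
t2 = f NAND t1 = F NAND T = T
t4 = b AND c = F AND T = F
t5 = t4 XOR t1 = F XOR T = T
t7 = t2 OR t5 = T OR T = T
t9 = e OR t7 OR d = T OR T OR T = T
t10 = t5 OR t9 = T OR T = T
t11 = t2 XOR t9 = T XOR T = F
t16 = t10 NAND t7 = T NAND T = F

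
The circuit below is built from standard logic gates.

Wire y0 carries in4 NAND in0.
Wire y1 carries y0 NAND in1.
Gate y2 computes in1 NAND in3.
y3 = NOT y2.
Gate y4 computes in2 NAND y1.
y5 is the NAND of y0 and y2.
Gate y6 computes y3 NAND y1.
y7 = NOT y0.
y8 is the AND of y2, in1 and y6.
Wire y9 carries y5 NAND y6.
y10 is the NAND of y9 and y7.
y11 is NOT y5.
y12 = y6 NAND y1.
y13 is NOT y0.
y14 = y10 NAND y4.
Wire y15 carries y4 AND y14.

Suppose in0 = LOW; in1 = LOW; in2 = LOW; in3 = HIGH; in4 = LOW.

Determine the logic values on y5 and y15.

y0 = in4 NAND in0 = LOW NAND LOW = HIGH
y1 = y0 NAND in1 = HIGH NAND LOW = HIGH
y2 = in1 NAND in3 = LOW NAND HIGH = HIGH
y3 = NOT y2 = NOT HIGH = LOW
y4 = in2 NAND y1 = LOW NAND HIGH = HIGH
y5 = y0 NAND y2 = HIGH NAND HIGH = LOW
y6 = y3 NAND y1 = LOW NAND HIGH = HIGH
y7 = NOT y0 = NOT HIGH = LOW
y9 = y5 NAND y6 = LOW NAND HIGH = HIGH
y10 = y9 NAND y7 = HIGH NAND LOW = HIGH
y14 = y10 NAND y4 = HIGH NAND HIGH = LOW
y15 = y4 AND y14 = HIGH AND LOW = LOW

y5 = LOW, y15 = LOW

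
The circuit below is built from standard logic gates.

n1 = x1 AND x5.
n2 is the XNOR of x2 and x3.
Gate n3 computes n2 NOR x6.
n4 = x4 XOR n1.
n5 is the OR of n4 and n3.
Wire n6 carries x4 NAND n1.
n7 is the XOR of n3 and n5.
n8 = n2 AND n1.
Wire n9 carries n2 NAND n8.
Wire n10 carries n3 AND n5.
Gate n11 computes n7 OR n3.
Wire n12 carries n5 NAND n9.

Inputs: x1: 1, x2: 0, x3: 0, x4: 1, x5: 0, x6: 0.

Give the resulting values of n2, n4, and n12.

n2 = 1  n4 = 1  n12 = 0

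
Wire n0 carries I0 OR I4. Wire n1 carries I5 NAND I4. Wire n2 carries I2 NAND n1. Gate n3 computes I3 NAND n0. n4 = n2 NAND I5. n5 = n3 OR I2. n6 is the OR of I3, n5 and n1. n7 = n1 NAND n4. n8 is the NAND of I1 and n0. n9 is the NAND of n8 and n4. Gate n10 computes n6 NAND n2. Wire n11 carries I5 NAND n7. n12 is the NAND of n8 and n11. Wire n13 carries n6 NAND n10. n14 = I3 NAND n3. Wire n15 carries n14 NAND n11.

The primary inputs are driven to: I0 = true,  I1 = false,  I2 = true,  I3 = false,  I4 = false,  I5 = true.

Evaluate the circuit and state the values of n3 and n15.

n3 = true, n15 = false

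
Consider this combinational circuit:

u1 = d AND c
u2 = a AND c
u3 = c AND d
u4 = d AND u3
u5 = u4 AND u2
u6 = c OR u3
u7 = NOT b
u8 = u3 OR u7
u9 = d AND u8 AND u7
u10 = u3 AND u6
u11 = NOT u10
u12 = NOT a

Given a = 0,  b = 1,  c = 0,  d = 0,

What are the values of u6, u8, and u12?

u6 = 0; u8 = 0; u12 = 1

u3 = c AND d = 0 AND 0 = 0
u6 = c OR u3 = 0 OR 0 = 0
u7 = NOT b = NOT 1 = 0
u8 = u3 OR u7 = 0 OR 0 = 0
u12 = NOT a = NOT 0 = 1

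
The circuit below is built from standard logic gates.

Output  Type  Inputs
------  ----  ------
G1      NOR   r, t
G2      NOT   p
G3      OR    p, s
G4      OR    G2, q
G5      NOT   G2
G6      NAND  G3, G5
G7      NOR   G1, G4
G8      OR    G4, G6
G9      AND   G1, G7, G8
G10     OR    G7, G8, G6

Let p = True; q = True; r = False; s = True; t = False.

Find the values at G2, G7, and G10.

G1 = r NOR t = False NOR False = True
G2 = NOT p = NOT True = False
G3 = p OR s = True OR True = True
G4 = G2 OR q = False OR True = True
G5 = NOT G2 = NOT False = True
G6 = G3 NAND G5 = True NAND True = False
G7 = G1 NOR G4 = True NOR True = False
G8 = G4 OR G6 = True OR False = True
G10 = G7 OR G8 OR G6 = False OR True OR False = True

G2 = False; G7 = False; G10 = True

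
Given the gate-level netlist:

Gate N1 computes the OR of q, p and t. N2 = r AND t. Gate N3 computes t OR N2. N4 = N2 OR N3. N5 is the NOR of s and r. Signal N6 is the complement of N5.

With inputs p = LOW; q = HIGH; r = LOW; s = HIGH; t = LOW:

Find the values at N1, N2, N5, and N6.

N1 = HIGH  N2 = LOW  N5 = LOW  N6 = HIGH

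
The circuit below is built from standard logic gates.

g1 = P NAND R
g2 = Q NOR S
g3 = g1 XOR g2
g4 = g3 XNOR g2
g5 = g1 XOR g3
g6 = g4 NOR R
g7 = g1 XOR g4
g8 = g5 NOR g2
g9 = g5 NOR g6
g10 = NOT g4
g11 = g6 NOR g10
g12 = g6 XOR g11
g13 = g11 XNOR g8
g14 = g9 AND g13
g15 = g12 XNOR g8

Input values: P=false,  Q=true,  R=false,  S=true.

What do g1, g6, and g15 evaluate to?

g1 = true  g6 = true  g15 = true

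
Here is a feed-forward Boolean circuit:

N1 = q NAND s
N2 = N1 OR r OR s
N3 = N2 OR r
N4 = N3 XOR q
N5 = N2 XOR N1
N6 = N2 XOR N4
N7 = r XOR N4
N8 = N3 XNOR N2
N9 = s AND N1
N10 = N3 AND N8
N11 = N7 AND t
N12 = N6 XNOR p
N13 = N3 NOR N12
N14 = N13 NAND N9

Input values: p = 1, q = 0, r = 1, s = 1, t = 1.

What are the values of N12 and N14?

N1 = q NAND s = 0 NAND 1 = 1
N2 = N1 OR r OR s = 1 OR 1 OR 1 = 1
N3 = N2 OR r = 1 OR 1 = 1
N4 = N3 XOR q = 1 XOR 0 = 1
N6 = N2 XOR N4 = 1 XOR 1 = 0
N9 = s AND N1 = 1 AND 1 = 1
N12 = N6 XNOR p = 0 XNOR 1 = 0
N13 = N3 NOR N12 = 1 NOR 0 = 0
N14 = N13 NAND N9 = 0 NAND 1 = 1

N12 = 0  N14 = 1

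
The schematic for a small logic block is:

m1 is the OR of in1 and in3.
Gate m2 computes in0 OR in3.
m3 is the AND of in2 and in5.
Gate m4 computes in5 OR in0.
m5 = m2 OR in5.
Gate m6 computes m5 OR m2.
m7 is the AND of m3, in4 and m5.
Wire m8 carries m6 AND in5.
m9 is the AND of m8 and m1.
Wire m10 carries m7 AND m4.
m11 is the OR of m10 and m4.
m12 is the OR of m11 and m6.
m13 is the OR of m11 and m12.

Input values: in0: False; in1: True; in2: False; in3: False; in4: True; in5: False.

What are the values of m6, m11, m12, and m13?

m2 = in0 OR in3 = False OR False = False
m3 = in2 AND in5 = False AND False = False
m4 = in5 OR in0 = False OR False = False
m5 = m2 OR in5 = False OR False = False
m6 = m5 OR m2 = False OR False = False
m7 = m3 AND in4 AND m5 = False AND True AND False = False
m10 = m7 AND m4 = False AND False = False
m11 = m10 OR m4 = False OR False = False
m12 = m11 OR m6 = False OR False = False
m13 = m11 OR m12 = False OR False = False

m6 = False, m11 = False, m12 = False, m13 = False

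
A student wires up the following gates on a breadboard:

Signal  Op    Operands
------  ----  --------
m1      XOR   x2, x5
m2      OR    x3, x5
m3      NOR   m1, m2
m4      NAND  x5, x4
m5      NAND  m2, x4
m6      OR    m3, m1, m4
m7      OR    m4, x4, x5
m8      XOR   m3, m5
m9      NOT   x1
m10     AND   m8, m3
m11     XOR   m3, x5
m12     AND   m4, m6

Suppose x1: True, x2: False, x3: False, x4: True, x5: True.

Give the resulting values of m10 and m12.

m10 = False  m12 = False

m1 = x2 XOR x5 = False XOR True = True
m2 = x3 OR x5 = False OR True = True
m3 = m1 NOR m2 = True NOR True = False
m4 = x5 NAND x4 = True NAND True = False
m5 = m2 NAND x4 = True NAND True = False
m6 = m3 OR m1 OR m4 = False OR True OR False = True
m8 = m3 XOR m5 = False XOR False = False
m10 = m8 AND m3 = False AND False = False
m12 = m4 AND m6 = False AND True = False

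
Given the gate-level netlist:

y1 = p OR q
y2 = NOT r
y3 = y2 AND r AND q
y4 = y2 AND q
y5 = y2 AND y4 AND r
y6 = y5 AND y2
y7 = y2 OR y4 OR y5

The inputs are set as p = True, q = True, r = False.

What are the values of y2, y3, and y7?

y2 = NOT r = NOT False = True
y3 = y2 AND r AND q = True AND False AND True = False
y4 = y2 AND q = True AND True = True
y5 = y2 AND y4 AND r = True AND True AND False = False
y7 = y2 OR y4 OR y5 = True OR True OR False = True

y2 = True, y3 = False, y7 = True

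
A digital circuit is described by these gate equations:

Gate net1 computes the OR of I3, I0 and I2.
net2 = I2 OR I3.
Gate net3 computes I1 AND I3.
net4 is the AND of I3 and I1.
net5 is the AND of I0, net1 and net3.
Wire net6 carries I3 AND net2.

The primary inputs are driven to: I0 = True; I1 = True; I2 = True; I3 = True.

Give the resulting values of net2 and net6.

net2 = True, net6 = True

net2 = I2 OR I3 = True OR True = True
net6 = I3 AND net2 = True AND True = True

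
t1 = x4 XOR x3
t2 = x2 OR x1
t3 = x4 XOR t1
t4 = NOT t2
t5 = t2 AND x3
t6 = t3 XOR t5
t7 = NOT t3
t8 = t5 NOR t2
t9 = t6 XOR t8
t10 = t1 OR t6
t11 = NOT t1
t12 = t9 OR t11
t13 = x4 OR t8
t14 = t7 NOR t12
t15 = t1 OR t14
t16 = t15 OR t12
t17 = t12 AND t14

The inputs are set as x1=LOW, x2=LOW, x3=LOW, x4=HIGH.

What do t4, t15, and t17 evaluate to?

t1 = x4 XOR x3 = HIGH XOR LOW = HIGH
t2 = x2 OR x1 = LOW OR LOW = LOW
t3 = x4 XOR t1 = HIGH XOR HIGH = LOW
t4 = NOT t2 = NOT LOW = HIGH
t5 = t2 AND x3 = LOW AND LOW = LOW
t6 = t3 XOR t5 = LOW XOR LOW = LOW
t7 = NOT t3 = NOT LOW = HIGH
t8 = t5 NOR t2 = LOW NOR LOW = HIGH
t9 = t6 XOR t8 = LOW XOR HIGH = HIGH
t11 = NOT t1 = NOT HIGH = LOW
t12 = t9 OR t11 = HIGH OR LOW = HIGH
t14 = t7 NOR t12 = HIGH NOR HIGH = LOW
t15 = t1 OR t14 = HIGH OR LOW = HIGH
t17 = t12 AND t14 = HIGH AND LOW = LOW

t4 = HIGH; t15 = HIGH; t17 = LOW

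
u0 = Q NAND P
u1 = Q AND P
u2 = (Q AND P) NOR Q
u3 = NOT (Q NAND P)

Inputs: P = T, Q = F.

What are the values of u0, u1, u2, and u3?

u0 = T; u1 = F; u2 = T; u3 = F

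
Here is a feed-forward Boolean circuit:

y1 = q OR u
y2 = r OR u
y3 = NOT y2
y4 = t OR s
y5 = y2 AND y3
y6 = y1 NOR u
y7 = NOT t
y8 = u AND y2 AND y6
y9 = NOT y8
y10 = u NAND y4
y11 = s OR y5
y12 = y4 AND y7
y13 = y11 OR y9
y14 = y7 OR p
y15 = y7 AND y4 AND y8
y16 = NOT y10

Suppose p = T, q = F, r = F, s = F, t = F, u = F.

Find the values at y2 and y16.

y2 = r OR u = F OR F = F
y4 = t OR s = F OR F = F
y10 = u NAND y4 = F NAND F = T
y16 = NOT y10 = NOT T = F

y2 = F, y16 = F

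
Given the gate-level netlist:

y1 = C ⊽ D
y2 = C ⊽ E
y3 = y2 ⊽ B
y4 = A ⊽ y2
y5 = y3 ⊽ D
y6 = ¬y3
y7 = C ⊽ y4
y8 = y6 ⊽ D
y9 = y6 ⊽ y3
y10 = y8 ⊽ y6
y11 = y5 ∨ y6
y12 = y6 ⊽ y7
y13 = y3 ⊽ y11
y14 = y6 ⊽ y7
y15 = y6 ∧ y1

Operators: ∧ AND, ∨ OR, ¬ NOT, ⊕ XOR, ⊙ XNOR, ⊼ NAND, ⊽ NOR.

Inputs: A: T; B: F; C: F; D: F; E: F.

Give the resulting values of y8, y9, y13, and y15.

y1 = C NOR D = F NOR F = T
y2 = C NOR E = F NOR F = T
y3 = y2 NOR B = T NOR F = F
y5 = y3 NOR D = F NOR F = T
y6 = NOT y3 = NOT F = T
y8 = y6 NOR D = T NOR F = F
y9 = y6 NOR y3 = T NOR F = F
y11 = y5 OR y6 = T OR T = T
y13 = y3 NOR y11 = F NOR T = F
y15 = y6 AND y1 = T AND T = T

y8 = F, y9 = F, y13 = F, y15 = T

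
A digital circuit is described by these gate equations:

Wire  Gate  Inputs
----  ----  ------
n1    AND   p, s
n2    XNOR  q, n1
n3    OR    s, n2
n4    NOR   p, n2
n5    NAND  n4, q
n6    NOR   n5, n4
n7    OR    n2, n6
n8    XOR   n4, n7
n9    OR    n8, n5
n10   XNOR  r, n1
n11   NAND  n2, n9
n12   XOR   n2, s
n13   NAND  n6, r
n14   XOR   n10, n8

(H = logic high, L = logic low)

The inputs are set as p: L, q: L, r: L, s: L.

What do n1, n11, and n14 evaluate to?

n1 = p AND s = L AND L = L
n2 = q XNOR n1 = L XNOR L = H
n4 = p NOR n2 = L NOR H = L
n5 = n4 NAND q = L NAND L = H
n6 = n5 NOR n4 = H NOR L = L
n7 = n2 OR n6 = H OR L = H
n8 = n4 XOR n7 = L XOR H = H
n9 = n8 OR n5 = H OR H = H
n10 = r XNOR n1 = L XNOR L = H
n11 = n2 NAND n9 = H NAND H = L
n14 = n10 XOR n8 = H XOR H = L

n1 = L  n11 = L  n14 = L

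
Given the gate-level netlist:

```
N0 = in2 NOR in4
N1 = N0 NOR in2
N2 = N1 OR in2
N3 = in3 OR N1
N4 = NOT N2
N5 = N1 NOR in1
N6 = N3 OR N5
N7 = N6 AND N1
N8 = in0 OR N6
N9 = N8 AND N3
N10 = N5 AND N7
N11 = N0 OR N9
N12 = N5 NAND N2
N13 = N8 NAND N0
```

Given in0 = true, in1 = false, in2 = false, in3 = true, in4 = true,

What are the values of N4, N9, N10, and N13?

N0 = in2 NOR in4 = false NOR true = false
N1 = N0 NOR in2 = false NOR false = true
N2 = N1 OR in2 = true OR false = true
N3 = in3 OR N1 = true OR true = true
N4 = NOT N2 = NOT true = false
N5 = N1 NOR in1 = true NOR false = false
N6 = N3 OR N5 = true OR false = true
N7 = N6 AND N1 = true AND true = true
N8 = in0 OR N6 = true OR true = true
N9 = N8 AND N3 = true AND true = true
N10 = N5 AND N7 = false AND true = false
N13 = N8 NAND N0 = true NAND false = true

N4 = false; N9 = true; N10 = false; N13 = true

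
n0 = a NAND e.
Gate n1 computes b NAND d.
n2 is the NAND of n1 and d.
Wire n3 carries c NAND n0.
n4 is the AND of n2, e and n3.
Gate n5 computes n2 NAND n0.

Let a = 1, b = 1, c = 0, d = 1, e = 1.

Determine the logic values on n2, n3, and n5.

n0 = a NAND e = 1 NAND 1 = 0
n1 = b NAND d = 1 NAND 1 = 0
n2 = n1 NAND d = 0 NAND 1 = 1
n3 = c NAND n0 = 0 NAND 0 = 1
n5 = n2 NAND n0 = 1 NAND 0 = 1

n2 = 1, n3 = 1, n5 = 1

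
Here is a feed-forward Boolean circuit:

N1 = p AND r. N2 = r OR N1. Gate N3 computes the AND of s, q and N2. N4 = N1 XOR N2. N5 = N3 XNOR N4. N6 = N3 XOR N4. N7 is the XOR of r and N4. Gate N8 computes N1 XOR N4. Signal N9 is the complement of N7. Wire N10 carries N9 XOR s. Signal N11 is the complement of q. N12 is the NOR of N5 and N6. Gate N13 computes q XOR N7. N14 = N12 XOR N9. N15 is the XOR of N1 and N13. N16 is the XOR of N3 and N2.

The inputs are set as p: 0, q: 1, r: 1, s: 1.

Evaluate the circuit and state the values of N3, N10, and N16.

N1 = p AND r = 0 AND 1 = 0
N2 = r OR N1 = 1 OR 0 = 1
N3 = s AND q AND N2 = 1 AND 1 AND 1 = 1
N4 = N1 XOR N2 = 0 XOR 1 = 1
N7 = r XOR N4 = 1 XOR 1 = 0
N9 = NOT N7 = NOT 0 = 1
N10 = N9 XOR s = 1 XOR 1 = 0
N16 = N3 XOR N2 = 1 XOR 1 = 0

N3 = 1, N10 = 0, N16 = 0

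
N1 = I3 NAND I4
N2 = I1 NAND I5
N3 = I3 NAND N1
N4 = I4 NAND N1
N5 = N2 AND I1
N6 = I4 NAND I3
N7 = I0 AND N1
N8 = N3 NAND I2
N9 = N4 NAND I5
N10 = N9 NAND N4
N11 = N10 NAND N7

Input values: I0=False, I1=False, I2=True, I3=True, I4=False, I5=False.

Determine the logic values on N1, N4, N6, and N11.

N1 = True, N4 = True, N6 = True, N11 = True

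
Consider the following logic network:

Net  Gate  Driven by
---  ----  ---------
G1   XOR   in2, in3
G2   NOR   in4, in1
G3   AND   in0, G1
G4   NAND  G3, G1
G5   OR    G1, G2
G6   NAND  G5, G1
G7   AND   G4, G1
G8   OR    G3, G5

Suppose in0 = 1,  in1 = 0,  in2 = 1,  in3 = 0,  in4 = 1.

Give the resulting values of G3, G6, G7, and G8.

G3 = 1, G6 = 0, G7 = 0, G8 = 1

G1 = in2 XOR in3 = 1 XOR 0 = 1
G2 = in4 NOR in1 = 1 NOR 0 = 0
G3 = in0 AND G1 = 1 AND 1 = 1
G4 = G3 NAND G1 = 1 NAND 1 = 0
G5 = G1 OR G2 = 1 OR 0 = 1
G6 = G5 NAND G1 = 1 NAND 1 = 0
G7 = G4 AND G1 = 0 AND 1 = 0
G8 = G3 OR G5 = 1 OR 1 = 1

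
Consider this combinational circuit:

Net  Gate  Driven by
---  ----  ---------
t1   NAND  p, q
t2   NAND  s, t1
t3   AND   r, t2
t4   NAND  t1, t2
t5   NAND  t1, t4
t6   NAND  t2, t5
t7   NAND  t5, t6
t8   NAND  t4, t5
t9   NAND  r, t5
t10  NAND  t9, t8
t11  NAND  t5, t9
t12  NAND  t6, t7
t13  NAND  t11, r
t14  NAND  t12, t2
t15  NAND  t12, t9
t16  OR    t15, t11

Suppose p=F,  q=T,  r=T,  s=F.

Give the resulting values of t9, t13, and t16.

t9 = F  t13 = F  t16 = T

t1 = p NAND q = F NAND T = T
t2 = s NAND t1 = F NAND T = T
t4 = t1 NAND t2 = T NAND T = F
t5 = t1 NAND t4 = T NAND F = T
t6 = t2 NAND t5 = T NAND T = F
t7 = t5 NAND t6 = T NAND F = T
t9 = r NAND t5 = T NAND T = F
t11 = t5 NAND t9 = T NAND F = T
t12 = t6 NAND t7 = F NAND T = T
t13 = t11 NAND r = T NAND T = F
t15 = t12 NAND t9 = T NAND F = T
t16 = t15 OR t11 = T OR T = T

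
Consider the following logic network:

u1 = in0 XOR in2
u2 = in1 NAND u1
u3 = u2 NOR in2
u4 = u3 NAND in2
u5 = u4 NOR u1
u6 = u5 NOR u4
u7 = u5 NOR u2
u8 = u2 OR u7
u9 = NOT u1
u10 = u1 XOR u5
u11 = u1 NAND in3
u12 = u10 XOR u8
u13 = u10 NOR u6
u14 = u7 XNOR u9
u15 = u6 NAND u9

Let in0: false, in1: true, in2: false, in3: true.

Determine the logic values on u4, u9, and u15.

u1 = in0 XOR in2 = false XOR false = false
u2 = in1 NAND u1 = true NAND false = true
u3 = u2 NOR in2 = true NOR false = false
u4 = u3 NAND in2 = false NAND false = true
u5 = u4 NOR u1 = true NOR false = false
u6 = u5 NOR u4 = false NOR true = false
u9 = NOT u1 = NOT false = true
u15 = u6 NAND u9 = false NAND true = true

u4 = true, u9 = true, u15 = true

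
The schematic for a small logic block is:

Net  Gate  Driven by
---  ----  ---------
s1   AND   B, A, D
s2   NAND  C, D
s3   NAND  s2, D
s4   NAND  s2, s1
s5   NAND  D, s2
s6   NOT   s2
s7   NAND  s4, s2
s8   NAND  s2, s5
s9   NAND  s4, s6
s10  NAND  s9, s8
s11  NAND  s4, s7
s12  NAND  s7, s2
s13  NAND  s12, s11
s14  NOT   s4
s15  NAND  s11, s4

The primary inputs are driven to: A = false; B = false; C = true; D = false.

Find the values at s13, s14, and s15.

s13 = false, s14 = false, s15 = false

s1 = B AND A AND D = false AND false AND false = false
s2 = C NAND D = true NAND false = true
s4 = s2 NAND s1 = true NAND false = true
s7 = s4 NAND s2 = true NAND true = false
s11 = s4 NAND s7 = true NAND false = true
s12 = s7 NAND s2 = false NAND true = true
s13 = s12 NAND s11 = true NAND true = false
s14 = NOT s4 = NOT true = false
s15 = s11 NAND s4 = true NAND true = false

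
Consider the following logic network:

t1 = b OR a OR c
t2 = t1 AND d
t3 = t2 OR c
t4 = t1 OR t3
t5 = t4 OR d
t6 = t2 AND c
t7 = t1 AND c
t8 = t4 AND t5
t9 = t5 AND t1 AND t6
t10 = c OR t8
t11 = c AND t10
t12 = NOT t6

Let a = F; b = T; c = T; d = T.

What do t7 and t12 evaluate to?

t1 = b OR a OR c = T OR F OR T = T
t2 = t1 AND d = T AND T = T
t6 = t2 AND c = T AND T = T
t7 = t1 AND c = T AND T = T
t12 = NOT t6 = NOT T = F

t7 = T  t12 = F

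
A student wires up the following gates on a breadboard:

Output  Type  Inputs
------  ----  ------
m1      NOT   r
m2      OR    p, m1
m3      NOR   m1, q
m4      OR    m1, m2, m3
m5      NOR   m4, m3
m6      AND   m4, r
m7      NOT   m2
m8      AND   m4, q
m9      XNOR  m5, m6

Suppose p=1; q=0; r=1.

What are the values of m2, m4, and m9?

m1 = NOT r = NOT 1 = 0
m2 = p OR m1 = 1 OR 0 = 1
m3 = m1 NOR q = 0 NOR 0 = 1
m4 = m1 OR m2 OR m3 = 0 OR 1 OR 1 = 1
m5 = m4 NOR m3 = 1 NOR 1 = 0
m6 = m4 AND r = 1 AND 1 = 1
m9 = m5 XNOR m6 = 0 XNOR 1 = 0

m2 = 1, m4 = 1, m9 = 0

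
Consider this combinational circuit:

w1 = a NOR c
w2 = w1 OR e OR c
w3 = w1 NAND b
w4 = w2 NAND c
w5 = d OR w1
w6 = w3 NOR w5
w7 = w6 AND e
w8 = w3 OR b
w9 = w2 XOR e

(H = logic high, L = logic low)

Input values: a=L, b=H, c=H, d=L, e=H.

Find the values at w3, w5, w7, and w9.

w1 = a NOR c = L NOR H = L
w2 = w1 OR e OR c = L OR H OR H = H
w3 = w1 NAND b = L NAND H = H
w5 = d OR w1 = L OR L = L
w6 = w3 NOR w5 = H NOR L = L
w7 = w6 AND e = L AND H = L
w9 = w2 XOR e = H XOR H = L

w3 = H; w5 = L; w7 = L; w9 = L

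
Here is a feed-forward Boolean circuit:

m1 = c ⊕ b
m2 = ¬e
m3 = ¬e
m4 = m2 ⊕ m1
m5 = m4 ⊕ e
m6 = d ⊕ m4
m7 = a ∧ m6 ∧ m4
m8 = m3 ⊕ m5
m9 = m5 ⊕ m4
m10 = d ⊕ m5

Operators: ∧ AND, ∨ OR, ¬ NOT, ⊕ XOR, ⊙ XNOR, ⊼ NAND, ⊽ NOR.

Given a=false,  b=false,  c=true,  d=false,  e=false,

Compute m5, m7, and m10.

m5 = false, m7 = false, m10 = false

m1 = c XOR b = true XOR false = true
m2 = NOT e = NOT false = true
m4 = m2 XOR m1 = true XOR true = false
m5 = m4 XOR e = false XOR false = false
m6 = d XOR m4 = false XOR false = false
m7 = a AND m6 AND m4 = false AND false AND false = false
m10 = d XOR m5 = false XOR false = false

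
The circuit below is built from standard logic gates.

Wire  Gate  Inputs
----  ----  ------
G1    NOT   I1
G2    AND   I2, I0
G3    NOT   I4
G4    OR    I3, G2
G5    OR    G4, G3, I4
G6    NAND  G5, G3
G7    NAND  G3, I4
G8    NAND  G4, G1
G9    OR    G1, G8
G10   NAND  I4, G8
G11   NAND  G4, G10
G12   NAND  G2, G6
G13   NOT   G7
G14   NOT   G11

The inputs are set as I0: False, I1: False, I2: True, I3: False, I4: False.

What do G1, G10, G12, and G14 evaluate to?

G1 = NOT I1 = NOT False = True
G2 = I2 AND I0 = True AND False = False
G3 = NOT I4 = NOT False = True
G4 = I3 OR G2 = False OR False = False
G5 = G4 OR G3 OR I4 = False OR True OR False = True
G6 = G5 NAND G3 = True NAND True = False
G8 = G4 NAND G1 = False NAND True = True
G10 = I4 NAND G8 = False NAND True = True
G11 = G4 NAND G10 = False NAND True = True
G12 = G2 NAND G6 = False NAND False = True
G14 = NOT G11 = NOT True = False

G1 = True, G10 = True, G12 = True, G14 = False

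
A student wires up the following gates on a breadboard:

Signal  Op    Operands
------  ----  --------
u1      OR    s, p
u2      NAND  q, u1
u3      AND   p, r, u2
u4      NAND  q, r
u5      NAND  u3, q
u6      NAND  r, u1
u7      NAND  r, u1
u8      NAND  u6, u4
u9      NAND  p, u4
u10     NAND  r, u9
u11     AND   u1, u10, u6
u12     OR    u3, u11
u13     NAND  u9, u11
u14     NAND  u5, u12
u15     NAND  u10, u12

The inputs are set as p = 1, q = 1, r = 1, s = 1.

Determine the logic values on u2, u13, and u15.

u1 = s OR p = 1 OR 1 = 1
u2 = q NAND u1 = 1 NAND 1 = 0
u3 = p AND r AND u2 = 1 AND 1 AND 0 = 0
u4 = q NAND r = 1 NAND 1 = 0
u6 = r NAND u1 = 1 NAND 1 = 0
u9 = p NAND u4 = 1 NAND 0 = 1
u10 = r NAND u9 = 1 NAND 1 = 0
u11 = u1 AND u10 AND u6 = 1 AND 0 AND 0 = 0
u12 = u3 OR u11 = 0 OR 0 = 0
u13 = u9 NAND u11 = 1 NAND 0 = 1
u15 = u10 NAND u12 = 0 NAND 0 = 1

u2 = 0  u13 = 1  u15 = 1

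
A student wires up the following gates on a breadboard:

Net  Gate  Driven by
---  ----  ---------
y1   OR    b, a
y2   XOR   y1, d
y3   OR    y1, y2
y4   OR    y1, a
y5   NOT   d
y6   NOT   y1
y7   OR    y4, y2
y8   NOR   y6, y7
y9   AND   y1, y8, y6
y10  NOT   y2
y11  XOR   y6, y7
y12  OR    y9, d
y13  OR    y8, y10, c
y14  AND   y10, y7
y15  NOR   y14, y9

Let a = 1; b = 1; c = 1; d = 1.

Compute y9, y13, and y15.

y9 = 0, y13 = 1, y15 = 0

y1 = b OR a = 1 OR 1 = 1
y2 = y1 XOR d = 1 XOR 1 = 0
y4 = y1 OR a = 1 OR 1 = 1
y6 = NOT y1 = NOT 1 = 0
y7 = y4 OR y2 = 1 OR 0 = 1
y8 = y6 NOR y7 = 0 NOR 1 = 0
y9 = y1 AND y8 AND y6 = 1 AND 0 AND 0 = 0
y10 = NOT y2 = NOT 0 = 1
y13 = y8 OR y10 OR c = 0 OR 1 OR 1 = 1
y14 = y10 AND y7 = 1 AND 1 = 1
y15 = y14 NOR y9 = 1 NOR 0 = 0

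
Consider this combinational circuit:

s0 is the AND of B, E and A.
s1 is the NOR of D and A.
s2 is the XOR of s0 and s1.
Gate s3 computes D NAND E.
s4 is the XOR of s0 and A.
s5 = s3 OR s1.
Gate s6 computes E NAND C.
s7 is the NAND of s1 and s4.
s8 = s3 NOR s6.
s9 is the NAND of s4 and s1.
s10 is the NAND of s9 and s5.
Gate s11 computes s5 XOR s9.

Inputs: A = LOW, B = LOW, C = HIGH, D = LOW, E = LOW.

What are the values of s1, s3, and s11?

s0 = B AND E AND A = LOW AND LOW AND LOW = LOW
s1 = D NOR A = LOW NOR LOW = HIGH
s3 = D NAND E = LOW NAND LOW = HIGH
s4 = s0 XOR A = LOW XOR LOW = LOW
s5 = s3 OR s1 = HIGH OR HIGH = HIGH
s9 = s4 NAND s1 = LOW NAND HIGH = HIGH
s11 = s5 XOR s9 = HIGH XOR HIGH = LOW

s1 = HIGH; s3 = HIGH; s11 = LOW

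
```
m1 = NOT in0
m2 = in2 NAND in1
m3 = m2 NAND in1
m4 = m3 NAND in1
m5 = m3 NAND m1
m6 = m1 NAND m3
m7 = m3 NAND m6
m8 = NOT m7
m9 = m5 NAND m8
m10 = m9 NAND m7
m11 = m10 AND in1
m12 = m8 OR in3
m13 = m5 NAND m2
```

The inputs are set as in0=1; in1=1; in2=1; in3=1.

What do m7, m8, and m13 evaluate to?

m7 = 0; m8 = 1; m13 = 1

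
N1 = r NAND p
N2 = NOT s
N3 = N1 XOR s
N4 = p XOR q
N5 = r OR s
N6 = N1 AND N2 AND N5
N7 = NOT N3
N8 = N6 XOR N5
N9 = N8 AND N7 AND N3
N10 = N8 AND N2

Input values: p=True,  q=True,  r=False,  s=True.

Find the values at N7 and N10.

N1 = r NAND p = False NAND True = True
N2 = NOT s = NOT True = False
N3 = N1 XOR s = True XOR True = False
N5 = r OR s = False OR True = True
N6 = N1 AND N2 AND N5 = True AND False AND True = False
N7 = NOT N3 = NOT False = True
N8 = N6 XOR N5 = False XOR True = True
N10 = N8 AND N2 = True AND False = False

N7 = True  N10 = False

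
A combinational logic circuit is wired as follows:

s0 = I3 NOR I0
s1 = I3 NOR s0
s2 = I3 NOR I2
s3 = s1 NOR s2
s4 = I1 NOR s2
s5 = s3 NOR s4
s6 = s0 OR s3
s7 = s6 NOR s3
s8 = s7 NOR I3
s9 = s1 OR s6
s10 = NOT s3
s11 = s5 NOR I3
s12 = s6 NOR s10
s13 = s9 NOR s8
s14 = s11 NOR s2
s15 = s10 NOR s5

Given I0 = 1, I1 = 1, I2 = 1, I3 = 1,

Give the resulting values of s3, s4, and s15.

s3 = 1  s4 = 0  s15 = 1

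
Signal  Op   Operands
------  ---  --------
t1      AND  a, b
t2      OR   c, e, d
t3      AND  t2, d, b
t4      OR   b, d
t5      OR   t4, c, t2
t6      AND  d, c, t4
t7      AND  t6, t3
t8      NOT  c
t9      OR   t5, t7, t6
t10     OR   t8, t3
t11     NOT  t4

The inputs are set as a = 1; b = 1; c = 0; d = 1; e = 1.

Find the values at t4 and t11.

t4 = 1, t11 = 0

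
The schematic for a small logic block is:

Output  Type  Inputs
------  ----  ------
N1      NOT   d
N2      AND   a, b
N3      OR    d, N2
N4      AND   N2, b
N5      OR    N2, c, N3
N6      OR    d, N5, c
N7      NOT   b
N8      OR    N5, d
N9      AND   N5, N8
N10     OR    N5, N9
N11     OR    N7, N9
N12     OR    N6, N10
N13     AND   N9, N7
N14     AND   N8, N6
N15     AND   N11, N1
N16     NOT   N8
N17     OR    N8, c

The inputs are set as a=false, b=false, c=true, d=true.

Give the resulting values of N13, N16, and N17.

N2 = a AND b = false AND false = false
N3 = d OR N2 = true OR false = true
N5 = N2 OR c OR N3 = false OR true OR true = true
N7 = NOT b = NOT false = true
N8 = N5 OR d = true OR true = true
N9 = N5 AND N8 = true AND true = true
N13 = N9 AND N7 = true AND true = true
N16 = NOT N8 = NOT true = false
N17 = N8 OR c = true OR true = true

N13 = true, N16 = false, N17 = true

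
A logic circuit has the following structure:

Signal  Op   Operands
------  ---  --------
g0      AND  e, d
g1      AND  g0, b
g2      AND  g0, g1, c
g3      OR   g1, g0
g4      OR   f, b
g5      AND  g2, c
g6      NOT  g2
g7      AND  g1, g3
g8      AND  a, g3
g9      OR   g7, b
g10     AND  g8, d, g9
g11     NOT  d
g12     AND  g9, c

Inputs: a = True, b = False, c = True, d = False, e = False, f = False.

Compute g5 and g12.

g5 = False; g12 = False

g0 = e AND d = False AND False = False
g1 = g0 AND b = False AND False = False
g2 = g0 AND g1 AND c = False AND False AND True = False
g3 = g1 OR g0 = False OR False = False
g5 = g2 AND c = False AND True = False
g7 = g1 AND g3 = False AND False = False
g9 = g7 OR b = False OR False = False
g12 = g9 AND c = False AND True = False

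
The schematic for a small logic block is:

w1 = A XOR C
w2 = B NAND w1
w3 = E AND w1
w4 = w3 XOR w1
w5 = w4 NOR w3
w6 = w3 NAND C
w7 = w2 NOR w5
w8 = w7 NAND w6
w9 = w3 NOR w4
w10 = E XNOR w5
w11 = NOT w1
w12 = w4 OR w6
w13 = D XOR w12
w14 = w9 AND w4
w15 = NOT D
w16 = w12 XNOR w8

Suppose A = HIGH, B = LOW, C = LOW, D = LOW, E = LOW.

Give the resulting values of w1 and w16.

w1 = HIGH, w16 = HIGH

w1 = A XOR C = HIGH XOR LOW = HIGH
w2 = B NAND w1 = LOW NAND HIGH = HIGH
w3 = E AND w1 = LOW AND HIGH = LOW
w4 = w3 XOR w1 = LOW XOR HIGH = HIGH
w5 = w4 NOR w3 = HIGH NOR LOW = LOW
w6 = w3 NAND C = LOW NAND LOW = HIGH
w7 = w2 NOR w5 = HIGH NOR LOW = LOW
w8 = w7 NAND w6 = LOW NAND HIGH = HIGH
w12 = w4 OR w6 = HIGH OR HIGH = HIGH
w16 = w12 XNOR w8 = HIGH XNOR HIGH = HIGH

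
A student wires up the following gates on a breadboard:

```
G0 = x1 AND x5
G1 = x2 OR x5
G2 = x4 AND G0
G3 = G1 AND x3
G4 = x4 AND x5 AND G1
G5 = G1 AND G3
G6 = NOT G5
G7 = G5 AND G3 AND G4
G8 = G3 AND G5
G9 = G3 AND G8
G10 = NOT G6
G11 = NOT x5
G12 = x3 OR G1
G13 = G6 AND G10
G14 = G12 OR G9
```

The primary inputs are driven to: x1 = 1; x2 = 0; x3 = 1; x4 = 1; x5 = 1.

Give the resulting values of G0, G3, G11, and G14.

G0 = 1; G3 = 1; G11 = 0; G14 = 1

G0 = x1 AND x5 = 1 AND 1 = 1
G1 = x2 OR x5 = 0 OR 1 = 1
G3 = G1 AND x3 = 1 AND 1 = 1
G5 = G1 AND G3 = 1 AND 1 = 1
G8 = G3 AND G5 = 1 AND 1 = 1
G9 = G3 AND G8 = 1 AND 1 = 1
G11 = NOT x5 = NOT 1 = 0
G12 = x3 OR G1 = 1 OR 1 = 1
G14 = G12 OR G9 = 1 OR 1 = 1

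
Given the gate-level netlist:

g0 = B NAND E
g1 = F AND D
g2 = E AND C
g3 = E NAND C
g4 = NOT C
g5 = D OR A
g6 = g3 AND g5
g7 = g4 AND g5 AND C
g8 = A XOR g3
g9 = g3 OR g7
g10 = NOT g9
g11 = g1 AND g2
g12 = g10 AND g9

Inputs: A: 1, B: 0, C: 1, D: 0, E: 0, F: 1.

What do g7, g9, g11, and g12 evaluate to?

g1 = F AND D = 1 AND 0 = 0
g2 = E AND C = 0 AND 1 = 0
g3 = E NAND C = 0 NAND 1 = 1
g4 = NOT C = NOT 1 = 0
g5 = D OR A = 0 OR 1 = 1
g7 = g4 AND g5 AND C = 0 AND 1 AND 1 = 0
g9 = g3 OR g7 = 1 OR 0 = 1
g10 = NOT g9 = NOT 1 = 0
g11 = g1 AND g2 = 0 AND 0 = 0
g12 = g10 AND g9 = 0 AND 1 = 0

g7 = 0, g9 = 1, g11 = 0, g12 = 0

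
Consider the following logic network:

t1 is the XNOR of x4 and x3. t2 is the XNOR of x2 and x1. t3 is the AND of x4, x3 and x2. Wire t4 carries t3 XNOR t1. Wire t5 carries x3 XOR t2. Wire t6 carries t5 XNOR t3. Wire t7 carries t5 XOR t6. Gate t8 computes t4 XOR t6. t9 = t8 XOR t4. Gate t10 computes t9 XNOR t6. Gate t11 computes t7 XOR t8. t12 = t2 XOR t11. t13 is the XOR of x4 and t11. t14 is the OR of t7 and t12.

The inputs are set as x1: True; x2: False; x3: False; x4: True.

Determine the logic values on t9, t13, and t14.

t1 = x4 XNOR x3 = True XNOR False = False
t2 = x2 XNOR x1 = False XNOR True = False
t3 = x4 AND x3 AND x2 = True AND False AND False = False
t4 = t3 XNOR t1 = False XNOR False = True
t5 = x3 XOR t2 = False XOR False = False
t6 = t5 XNOR t3 = False XNOR False = True
t7 = t5 XOR t6 = False XOR True = True
t8 = t4 XOR t6 = True XOR True = False
t9 = t8 XOR t4 = False XOR True = True
t11 = t7 XOR t8 = True XOR False = True
t12 = t2 XOR t11 = False XOR True = True
t13 = x4 XOR t11 = True XOR True = False
t14 = t7 OR t12 = True OR True = True

t9 = True  t13 = False  t14 = True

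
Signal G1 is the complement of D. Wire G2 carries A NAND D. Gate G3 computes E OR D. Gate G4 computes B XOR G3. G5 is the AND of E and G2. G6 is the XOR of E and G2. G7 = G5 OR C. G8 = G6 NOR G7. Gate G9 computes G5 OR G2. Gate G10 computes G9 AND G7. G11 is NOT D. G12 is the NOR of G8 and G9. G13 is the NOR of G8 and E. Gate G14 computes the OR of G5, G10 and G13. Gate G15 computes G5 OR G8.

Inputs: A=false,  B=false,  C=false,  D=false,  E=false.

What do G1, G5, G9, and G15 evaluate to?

G1 = true, G5 = false, G9 = true, G15 = false

G1 = NOT D = NOT false = true
G2 = A NAND D = false NAND false = true
G5 = E AND G2 = false AND true = false
G6 = E XOR G2 = false XOR true = true
G7 = G5 OR C = false OR false = false
G8 = G6 NOR G7 = true NOR false = false
G9 = G5 OR G2 = false OR true = true
G15 = G5 OR G8 = false OR false = false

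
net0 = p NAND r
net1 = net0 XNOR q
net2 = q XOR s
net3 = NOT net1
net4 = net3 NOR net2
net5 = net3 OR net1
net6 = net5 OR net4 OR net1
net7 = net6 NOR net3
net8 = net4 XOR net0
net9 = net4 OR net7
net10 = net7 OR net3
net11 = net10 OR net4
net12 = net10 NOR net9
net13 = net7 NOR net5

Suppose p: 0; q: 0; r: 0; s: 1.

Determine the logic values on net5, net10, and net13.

net0 = p NAND r = 0 NAND 0 = 1
net1 = net0 XNOR q = 1 XNOR 0 = 0
net2 = q XOR s = 0 XOR 1 = 1
net3 = NOT net1 = NOT 0 = 1
net4 = net3 NOR net2 = 1 NOR 1 = 0
net5 = net3 OR net1 = 1 OR 0 = 1
net6 = net5 OR net4 OR net1 = 1 OR 0 OR 0 = 1
net7 = net6 NOR net3 = 1 NOR 1 = 0
net10 = net7 OR net3 = 0 OR 1 = 1
net13 = net7 NOR net5 = 0 NOR 1 = 0

net5 = 1, net10 = 1, net13 = 0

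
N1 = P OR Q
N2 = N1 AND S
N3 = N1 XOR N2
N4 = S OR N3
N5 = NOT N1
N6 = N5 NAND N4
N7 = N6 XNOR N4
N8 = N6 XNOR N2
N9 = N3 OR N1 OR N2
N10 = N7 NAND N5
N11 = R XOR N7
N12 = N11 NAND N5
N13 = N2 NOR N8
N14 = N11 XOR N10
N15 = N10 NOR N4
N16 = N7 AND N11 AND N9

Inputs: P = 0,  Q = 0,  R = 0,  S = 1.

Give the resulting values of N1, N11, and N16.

N1 = 0; N11 = 0; N16 = 0

N1 = P OR Q = 0 OR 0 = 0
N2 = N1 AND S = 0 AND 1 = 0
N3 = N1 XOR N2 = 0 XOR 0 = 0
N4 = S OR N3 = 1 OR 0 = 1
N5 = NOT N1 = NOT 0 = 1
N6 = N5 NAND N4 = 1 NAND 1 = 0
N7 = N6 XNOR N4 = 0 XNOR 1 = 0
N9 = N3 OR N1 OR N2 = 0 OR 0 OR 0 = 0
N11 = R XOR N7 = 0 XOR 0 = 0
N16 = N7 AND N11 AND N9 = 0 AND 0 AND 0 = 0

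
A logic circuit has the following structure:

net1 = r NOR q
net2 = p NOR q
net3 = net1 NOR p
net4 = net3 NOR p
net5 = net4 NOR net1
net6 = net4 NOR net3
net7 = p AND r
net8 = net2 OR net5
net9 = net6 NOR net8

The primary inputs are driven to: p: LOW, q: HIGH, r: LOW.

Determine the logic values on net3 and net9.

net3 = HIGH, net9 = LOW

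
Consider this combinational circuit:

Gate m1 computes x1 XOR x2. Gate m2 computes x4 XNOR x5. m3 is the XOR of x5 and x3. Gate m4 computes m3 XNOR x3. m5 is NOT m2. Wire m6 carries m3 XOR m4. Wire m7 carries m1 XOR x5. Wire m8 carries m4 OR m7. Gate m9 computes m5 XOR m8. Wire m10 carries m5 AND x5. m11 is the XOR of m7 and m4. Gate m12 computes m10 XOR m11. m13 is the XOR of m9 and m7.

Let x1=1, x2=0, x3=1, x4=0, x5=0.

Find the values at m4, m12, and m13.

m4 = 1  m12 = 0  m13 = 0

m1 = x1 XOR x2 = 1 XOR 0 = 1
m2 = x4 XNOR x5 = 0 XNOR 0 = 1
m3 = x5 XOR x3 = 0 XOR 1 = 1
m4 = m3 XNOR x3 = 1 XNOR 1 = 1
m5 = NOT m2 = NOT 1 = 0
m7 = m1 XOR x5 = 1 XOR 0 = 1
m8 = m4 OR m7 = 1 OR 1 = 1
m9 = m5 XOR m8 = 0 XOR 1 = 1
m10 = m5 AND x5 = 0 AND 0 = 0
m11 = m7 XOR m4 = 1 XOR 1 = 0
m12 = m10 XOR m11 = 0 XOR 0 = 0
m13 = m9 XOR m7 = 1 XOR 1 = 0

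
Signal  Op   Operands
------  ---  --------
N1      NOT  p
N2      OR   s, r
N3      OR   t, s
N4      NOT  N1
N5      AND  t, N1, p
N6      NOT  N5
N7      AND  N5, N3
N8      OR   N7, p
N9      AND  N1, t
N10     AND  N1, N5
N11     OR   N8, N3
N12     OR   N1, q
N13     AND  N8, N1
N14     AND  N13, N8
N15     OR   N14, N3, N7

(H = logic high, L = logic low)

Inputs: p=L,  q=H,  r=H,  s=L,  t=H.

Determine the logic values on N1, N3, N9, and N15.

N1 = NOT p = NOT L = H
N3 = t OR s = H OR L = H
N5 = t AND N1 AND p = H AND H AND L = L
N7 = N5 AND N3 = L AND H = L
N8 = N7 OR p = L OR L = L
N9 = N1 AND t = H AND H = H
N13 = N8 AND N1 = L AND H = L
N14 = N13 AND N8 = L AND L = L
N15 = N14 OR N3 OR N7 = L OR H OR L = H

N1 = H; N3 = H; N9 = H; N15 = H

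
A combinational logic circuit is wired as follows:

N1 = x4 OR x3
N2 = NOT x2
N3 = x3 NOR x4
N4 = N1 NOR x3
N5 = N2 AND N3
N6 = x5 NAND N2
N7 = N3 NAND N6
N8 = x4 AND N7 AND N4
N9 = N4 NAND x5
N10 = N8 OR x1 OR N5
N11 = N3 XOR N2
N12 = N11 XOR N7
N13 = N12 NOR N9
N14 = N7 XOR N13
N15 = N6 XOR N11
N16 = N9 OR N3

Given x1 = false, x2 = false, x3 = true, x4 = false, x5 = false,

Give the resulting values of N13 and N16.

N13 = false, N16 = true

N1 = x4 OR x3 = false OR true = true
N2 = NOT x2 = NOT false = true
N3 = x3 NOR x4 = true NOR false = false
N4 = N1 NOR x3 = true NOR true = false
N6 = x5 NAND N2 = false NAND true = true
N7 = N3 NAND N6 = false NAND true = true
N9 = N4 NAND x5 = false NAND false = true
N11 = N3 XOR N2 = false XOR true = true
N12 = N11 XOR N7 = true XOR true = false
N13 = N12 NOR N9 = false NOR true = false
N16 = N9 OR N3 = true OR false = true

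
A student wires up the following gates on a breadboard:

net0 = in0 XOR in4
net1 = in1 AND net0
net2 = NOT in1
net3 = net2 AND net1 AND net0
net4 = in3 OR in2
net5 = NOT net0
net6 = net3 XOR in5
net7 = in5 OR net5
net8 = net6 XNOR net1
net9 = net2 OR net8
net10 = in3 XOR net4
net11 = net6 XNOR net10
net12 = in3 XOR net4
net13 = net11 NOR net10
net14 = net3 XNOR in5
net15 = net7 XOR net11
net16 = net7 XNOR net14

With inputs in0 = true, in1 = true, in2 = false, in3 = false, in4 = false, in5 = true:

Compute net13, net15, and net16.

net0 = in0 XOR in4 = true XOR false = true
net1 = in1 AND net0 = true AND true = true
net2 = NOT in1 = NOT true = false
net3 = net2 AND net1 AND net0 = false AND true AND true = false
net4 = in3 OR in2 = false OR false = false
net5 = NOT net0 = NOT true = false
net6 = net3 XOR in5 = false XOR true = true
net7 = in5 OR net5 = true OR false = true
net10 = in3 XOR net4 = false XOR false = false
net11 = net6 XNOR net10 = true XNOR false = false
net13 = net11 NOR net10 = false NOR false = true
net14 = net3 XNOR in5 = false XNOR true = false
net15 = net7 XOR net11 = true XOR false = true
net16 = net7 XNOR net14 = true XNOR false = false

net13 = true, net15 = true, net16 = false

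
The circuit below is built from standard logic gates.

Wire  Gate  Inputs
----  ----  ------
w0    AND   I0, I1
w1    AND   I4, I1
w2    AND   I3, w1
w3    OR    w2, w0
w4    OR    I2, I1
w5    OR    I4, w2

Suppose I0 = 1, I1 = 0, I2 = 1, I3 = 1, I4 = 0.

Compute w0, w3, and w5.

w0 = 0; w3 = 0; w5 = 0

w0 = I0 AND I1 = 1 AND 0 = 0
w1 = I4 AND I1 = 0 AND 0 = 0
w2 = I3 AND w1 = 1 AND 0 = 0
w3 = w2 OR w0 = 0 OR 0 = 0
w5 = I4 OR w2 = 0 OR 0 = 0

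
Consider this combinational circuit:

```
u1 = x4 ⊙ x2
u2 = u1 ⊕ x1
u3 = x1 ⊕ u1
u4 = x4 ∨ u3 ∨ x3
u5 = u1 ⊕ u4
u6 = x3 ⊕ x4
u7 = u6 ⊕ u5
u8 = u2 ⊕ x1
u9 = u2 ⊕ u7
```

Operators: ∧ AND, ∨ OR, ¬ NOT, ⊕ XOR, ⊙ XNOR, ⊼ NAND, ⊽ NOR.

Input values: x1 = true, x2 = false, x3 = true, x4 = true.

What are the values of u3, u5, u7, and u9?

u3 = true, u5 = true, u7 = true, u9 = false

u1 = x4 XNOR x2 = true XNOR false = false
u2 = u1 XOR x1 = false XOR true = true
u3 = x1 XOR u1 = true XOR false = true
u4 = x4 OR u3 OR x3 = true OR true OR true = true
u5 = u1 XOR u4 = false XOR true = true
u6 = x3 XOR x4 = true XOR true = false
u7 = u6 XOR u5 = false XOR true = true
u9 = u2 XOR u7 = true XOR true = false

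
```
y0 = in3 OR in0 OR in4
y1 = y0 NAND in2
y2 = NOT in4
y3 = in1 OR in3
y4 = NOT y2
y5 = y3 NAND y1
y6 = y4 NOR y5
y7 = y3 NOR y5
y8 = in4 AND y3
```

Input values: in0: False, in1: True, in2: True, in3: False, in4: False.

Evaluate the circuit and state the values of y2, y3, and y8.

y2 = NOT in4 = NOT False = True
y3 = in1 OR in3 = True OR False = True
y8 = in4 AND y3 = False AND True = False

y2 = True, y3 = True, y8 = False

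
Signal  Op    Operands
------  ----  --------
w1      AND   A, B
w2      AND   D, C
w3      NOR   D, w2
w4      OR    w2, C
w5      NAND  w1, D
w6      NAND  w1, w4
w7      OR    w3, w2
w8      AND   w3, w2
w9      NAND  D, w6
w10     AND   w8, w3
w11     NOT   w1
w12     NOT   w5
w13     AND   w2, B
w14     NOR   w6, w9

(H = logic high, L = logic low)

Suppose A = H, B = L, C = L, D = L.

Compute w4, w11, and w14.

w1 = A AND B = H AND L = L
w2 = D AND C = L AND L = L
w4 = w2 OR C = L OR L = L
w6 = w1 NAND w4 = L NAND L = H
w9 = D NAND w6 = L NAND H = H
w11 = NOT w1 = NOT L = H
w14 = w6 NOR w9 = H NOR H = L

w4 = L; w11 = H; w14 = L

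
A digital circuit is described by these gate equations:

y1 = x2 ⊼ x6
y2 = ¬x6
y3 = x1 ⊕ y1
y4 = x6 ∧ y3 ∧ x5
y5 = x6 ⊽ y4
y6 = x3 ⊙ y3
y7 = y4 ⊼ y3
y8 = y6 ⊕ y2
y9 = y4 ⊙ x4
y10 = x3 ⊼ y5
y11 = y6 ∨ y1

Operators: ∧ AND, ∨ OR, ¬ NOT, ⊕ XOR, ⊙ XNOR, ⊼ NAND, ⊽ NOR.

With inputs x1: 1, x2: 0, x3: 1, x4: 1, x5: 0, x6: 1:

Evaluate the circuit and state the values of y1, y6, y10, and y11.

y1 = x2 NAND x6 = 0 NAND 1 = 1
y3 = x1 XOR y1 = 1 XOR 1 = 0
y4 = x6 AND y3 AND x5 = 1 AND 0 AND 0 = 0
y5 = x6 NOR y4 = 1 NOR 0 = 0
y6 = x3 XNOR y3 = 1 XNOR 0 = 0
y10 = x3 NAND y5 = 1 NAND 0 = 1
y11 = y6 OR y1 = 0 OR 1 = 1

y1 = 1  y6 = 0  y10 = 1  y11 = 1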